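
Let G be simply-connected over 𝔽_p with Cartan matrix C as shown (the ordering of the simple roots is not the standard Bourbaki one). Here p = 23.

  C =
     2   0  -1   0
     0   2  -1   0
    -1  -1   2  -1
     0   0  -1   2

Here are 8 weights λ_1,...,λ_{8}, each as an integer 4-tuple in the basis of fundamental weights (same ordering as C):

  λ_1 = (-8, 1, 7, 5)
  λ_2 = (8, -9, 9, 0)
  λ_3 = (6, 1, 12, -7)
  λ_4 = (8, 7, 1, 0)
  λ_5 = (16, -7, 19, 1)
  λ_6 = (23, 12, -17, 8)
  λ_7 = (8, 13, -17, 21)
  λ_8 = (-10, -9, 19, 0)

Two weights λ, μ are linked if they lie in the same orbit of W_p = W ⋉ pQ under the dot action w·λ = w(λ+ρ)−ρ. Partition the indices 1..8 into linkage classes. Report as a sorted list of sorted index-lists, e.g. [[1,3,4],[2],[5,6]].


D_4 Cartan matrix, 4 simple roots permuted; ρ=(1,1,1,1).

Folding the 8 weights λ_j+ρ into Ā_23 (reps in the given 4-coord order):

  1: (7, 2, 1, 6) · 2: (9, 8, 2, 1) · 3: (7, 2, 1, 6) · 4: (9, 8, 2, 1) · 5: (7, 2, 1, 6) · 6: (7, 2, 1, 6) · 7: (7, 2, 1, 6) · 8: (9, 8, 2, 1)

Grouping the 8 weights by Ā_23-representative: 2 linkage classes.

[[1, 3, 5, 6, 7], [2, 4, 8]]


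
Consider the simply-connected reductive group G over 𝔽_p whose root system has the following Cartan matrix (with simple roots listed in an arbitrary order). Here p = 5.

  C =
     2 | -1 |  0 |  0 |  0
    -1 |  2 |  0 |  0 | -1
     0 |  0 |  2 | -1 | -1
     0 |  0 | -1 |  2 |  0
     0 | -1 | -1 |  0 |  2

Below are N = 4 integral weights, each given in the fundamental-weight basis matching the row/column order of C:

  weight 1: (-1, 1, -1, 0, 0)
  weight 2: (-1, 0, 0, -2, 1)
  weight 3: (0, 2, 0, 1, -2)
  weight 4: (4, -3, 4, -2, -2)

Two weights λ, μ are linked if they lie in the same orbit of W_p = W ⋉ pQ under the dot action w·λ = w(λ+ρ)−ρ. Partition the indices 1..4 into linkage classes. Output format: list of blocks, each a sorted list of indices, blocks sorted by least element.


A_5 Cartan matrix, 5 simple roots permuted; ρ=(1,1,1,1,1).

Alcove-folded reps (p=5, 4 weights, presented ϖ-order):

  1: (0, 2, 0, 1, 1) · 2: (0, 1, 0, 1, 2) · 3: (0, 2, 0, 1, 1) · 4: (0, 1, 0, 1, 2)

These 4 weights hit 2 W_5-dot-orbits; sizes (2, 2):

[[1, 3], [2, 4]]


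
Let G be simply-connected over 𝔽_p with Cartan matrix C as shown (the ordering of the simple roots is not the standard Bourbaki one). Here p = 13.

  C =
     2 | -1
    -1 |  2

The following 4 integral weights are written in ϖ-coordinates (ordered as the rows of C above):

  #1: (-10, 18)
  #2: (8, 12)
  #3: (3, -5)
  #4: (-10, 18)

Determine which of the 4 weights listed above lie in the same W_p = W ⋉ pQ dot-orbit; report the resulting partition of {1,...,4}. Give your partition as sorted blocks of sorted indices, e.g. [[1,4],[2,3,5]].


C ↔ A_2 under row/col permutation; |W(A_2)| = 6.

Ā_13 reps of the 4 weights (A_2, coords as presented):

  λ_1+ρ ↦ (3, 4)
  λ_2+ρ ↦ (0, 4)
  λ_3+ρ ↦ (0, 4)
  λ_4+ρ ↦ (3, 4)

Linkage partition of the 4 weights (2 classes, p=13):

[[1, 4], [2, 3]]


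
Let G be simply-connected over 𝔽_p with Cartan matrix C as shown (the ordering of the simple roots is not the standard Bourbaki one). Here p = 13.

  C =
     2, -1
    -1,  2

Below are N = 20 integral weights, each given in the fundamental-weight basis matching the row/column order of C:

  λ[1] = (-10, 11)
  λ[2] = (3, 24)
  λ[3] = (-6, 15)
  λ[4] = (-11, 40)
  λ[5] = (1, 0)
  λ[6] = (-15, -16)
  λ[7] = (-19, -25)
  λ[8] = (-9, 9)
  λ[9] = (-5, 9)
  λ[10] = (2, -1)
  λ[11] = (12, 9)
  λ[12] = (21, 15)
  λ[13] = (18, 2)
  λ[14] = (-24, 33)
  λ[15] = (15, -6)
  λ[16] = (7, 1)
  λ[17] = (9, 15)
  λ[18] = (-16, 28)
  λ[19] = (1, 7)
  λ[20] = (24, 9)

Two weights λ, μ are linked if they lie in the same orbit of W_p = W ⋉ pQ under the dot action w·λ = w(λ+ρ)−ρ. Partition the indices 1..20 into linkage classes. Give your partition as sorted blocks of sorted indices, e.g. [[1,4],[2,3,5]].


A_2 Cartan matrix, 2 simple roots permuted; ρ=(1,1).

λ_j+ρ reflected into Ā_13 (⟨·,θ^∨⟩≤13); 2-tuples as given:

  λ_1+ρ ↦ (9, 3);  λ_2+ρ ↦ (9, 3);  λ_3+ρ ↦ (2, 8);  λ_4+ρ ↦ (2, 8);  λ_5+ρ ↦ (2, 1);  λ_6+ρ ↦ (2, 1);  λ_7+ρ ↦ (8, 2);  λ_8+ρ ↦ (8, 2);  λ_9+ρ ↦ (4, 6);  λ_10+ρ ↦ (3, 0);  λ_11+ρ ↦ (3, 0);  λ_12+ρ ↦ (9, 3);  λ_13+ρ ↦ (4, 6);  λ_14+ρ ↦ (8, 2);  λ_15+ρ ↦ (8, 2);  λ_16+ρ ↦ (8, 2);  λ_17+ρ ↦ (3, 0);  λ_18+ρ ↦ (2, 1);  λ_19+ρ ↦ (2, 8);  λ_20+ρ ↦ (9, 3)

The 20 indices split into 6 linkage classes (same alcove rep ⇔ same W_13-dot-orbit):

[[1, 2, 12, 20], [3, 4, 19], [5, 6, 18], [7, 8, 14, 15, 16], [9, 13], [10, 11, 17]]


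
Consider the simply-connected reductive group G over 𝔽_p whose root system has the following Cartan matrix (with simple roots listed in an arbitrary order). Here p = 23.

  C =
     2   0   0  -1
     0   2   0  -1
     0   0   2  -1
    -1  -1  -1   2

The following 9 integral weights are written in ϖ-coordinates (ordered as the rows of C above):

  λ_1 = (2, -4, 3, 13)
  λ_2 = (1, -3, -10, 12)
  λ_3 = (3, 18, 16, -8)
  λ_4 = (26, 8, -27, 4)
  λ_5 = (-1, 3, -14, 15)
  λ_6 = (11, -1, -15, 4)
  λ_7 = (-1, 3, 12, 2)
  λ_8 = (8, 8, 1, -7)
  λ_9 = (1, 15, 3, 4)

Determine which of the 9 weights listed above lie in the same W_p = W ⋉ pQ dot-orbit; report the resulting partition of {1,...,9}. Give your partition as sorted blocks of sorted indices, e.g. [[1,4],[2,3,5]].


Dynkin diagram of C (from the 6 off-diagonal −1 entries): D_4.

λ_j+ρ reflected into Ā_23 (⟨·,θ^∨⟩≤23); 4-tuples as given:

  λ_1 → (3, 3, 4, 2);  λ_2 → (2, 2, 9, 2);  λ_3 → (3, 6, 4, 3);  λ_4 → (3, 3, 4, 2);  λ_5 → (0, 4, 13, 3);  λ_6 → (3, 9, 5, 0);  λ_7 → (0, 4, 13, 3);  λ_8 → (3, 3, 4, 2);  λ_9 → (2, 12, 0, 2)

Linkage partition of the 9 weights (6 classes, p=23):

[[1, 4, 8], [2], [3], [5, 7], [6], [9]]


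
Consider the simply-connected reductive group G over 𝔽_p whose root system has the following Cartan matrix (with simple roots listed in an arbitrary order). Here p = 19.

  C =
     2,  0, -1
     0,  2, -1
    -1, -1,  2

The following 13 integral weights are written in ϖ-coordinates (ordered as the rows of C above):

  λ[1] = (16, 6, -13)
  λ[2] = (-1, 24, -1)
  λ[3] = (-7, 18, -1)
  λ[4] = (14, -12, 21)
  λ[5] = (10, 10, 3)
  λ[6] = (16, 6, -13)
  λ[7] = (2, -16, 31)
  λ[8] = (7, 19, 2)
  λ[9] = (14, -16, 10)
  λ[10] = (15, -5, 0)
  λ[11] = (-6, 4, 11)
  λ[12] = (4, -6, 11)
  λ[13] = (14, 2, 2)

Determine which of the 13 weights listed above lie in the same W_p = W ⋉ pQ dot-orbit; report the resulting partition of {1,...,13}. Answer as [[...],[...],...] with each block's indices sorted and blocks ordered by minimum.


Root system A_3: the 3×3 matrix C matches after relabeling.

W_19-reps of the 13 weights in Ā_19 (same 3-coord order as C):

  [1] (5, 5, 7) · [2] (0, 13, 6) · [3] (0, 13, 6) · [4] (3, 7, 1) · [5] (4, 4, 4) · [6] (5, 5, 7) · [7] (13, 1, 3) · [8] (3, 7, 1) · [9] (4, 4, 4) · [10] (13, 1, 3) · [11] (5, 5, 7) · [12] (5, 5, 7) · [13] (13, 1, 3)

These 13 weights hit 5 W_19-dot-orbits; sizes (4, 2, 2, 2, 3):

[[1, 6, 11, 12], [2, 3], [4, 8], [5, 9], [7, 10, 13]]


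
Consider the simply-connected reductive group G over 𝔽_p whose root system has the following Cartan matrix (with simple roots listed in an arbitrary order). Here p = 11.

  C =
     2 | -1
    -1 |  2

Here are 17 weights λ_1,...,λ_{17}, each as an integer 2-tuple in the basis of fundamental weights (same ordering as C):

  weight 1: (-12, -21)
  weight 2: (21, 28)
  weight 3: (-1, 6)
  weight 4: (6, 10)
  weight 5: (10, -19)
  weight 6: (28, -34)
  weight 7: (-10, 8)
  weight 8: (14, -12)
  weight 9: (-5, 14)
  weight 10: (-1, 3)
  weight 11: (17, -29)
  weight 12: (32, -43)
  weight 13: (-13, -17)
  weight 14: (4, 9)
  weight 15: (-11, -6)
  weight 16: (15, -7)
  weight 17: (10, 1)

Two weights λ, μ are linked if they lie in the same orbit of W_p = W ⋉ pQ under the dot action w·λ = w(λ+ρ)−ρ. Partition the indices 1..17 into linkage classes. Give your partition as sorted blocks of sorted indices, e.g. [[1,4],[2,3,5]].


Dynkin diagram of C (from the 2 off-diagonal −1 entries): A_2.

Each λ_j+ρ reduced to Ā_11; 2-tuples below use C's row order:

  1: (9, 0);  2: (0, 7);  3: (0, 7);  4: (0, 4);  5: (0, 4);  6: (0, 4);  7: (9, 0);  8: (0, 7);  9: (0, 7);  10: (0, 4);  11: (1, 6);  12: (9, 0);  13: (5, 1);  14: (1, 6);  15: (1, 6);  16: (5, 1);  17: (9, 0)

Partition of {1..17} into 5 W_11-dot-orbits:

[[1, 7, 12, 17], [2, 3, 8, 9], [4, 5, 6, 10], [11, 14, 15], [13, 16]]


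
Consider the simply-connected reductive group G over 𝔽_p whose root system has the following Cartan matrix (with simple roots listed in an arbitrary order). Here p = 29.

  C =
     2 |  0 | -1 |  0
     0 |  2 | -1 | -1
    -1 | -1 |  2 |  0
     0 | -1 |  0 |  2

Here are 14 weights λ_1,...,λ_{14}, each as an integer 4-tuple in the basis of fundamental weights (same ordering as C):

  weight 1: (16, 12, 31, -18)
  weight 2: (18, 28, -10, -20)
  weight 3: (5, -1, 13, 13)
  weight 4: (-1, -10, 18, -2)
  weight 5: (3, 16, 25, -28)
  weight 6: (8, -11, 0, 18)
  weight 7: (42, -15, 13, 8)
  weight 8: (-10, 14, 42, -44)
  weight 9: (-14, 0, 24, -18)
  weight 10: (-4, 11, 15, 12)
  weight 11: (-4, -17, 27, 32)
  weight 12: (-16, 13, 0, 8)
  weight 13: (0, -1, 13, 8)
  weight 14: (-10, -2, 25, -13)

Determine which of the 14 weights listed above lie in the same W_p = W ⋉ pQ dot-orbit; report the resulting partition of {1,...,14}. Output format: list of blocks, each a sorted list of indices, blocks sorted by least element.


Type A_4, rank 4, |W|=120; reorder rows/cols to standard.

Each λ_j+ρ reduced to Ā_29; 4-tuples below use C's row order:

    λ_1+ρ ↦ (9, 12, 4, 1)
    λ_2+ρ ↦ (0, 1, 9, 9)
    λ_3+ρ ↦ (1, 0, 14, 9)
    λ_4+ρ ↦ (0, 1, 9, 9)
    λ_5+ρ ↦ (14, 9, 2, 1)
    λ_6+ρ ↦ (0, 1, 9, 9)
    λ_7+ρ ↦ (1, 0, 14, 9)
    λ_8+ρ ↦ (1, 0, 14, 9)
    λ_9+ρ ↦ (9, 12, 4, 1)
    λ_10+ρ ↦ (9, 12, 4, 1)
    λ_11+ρ ↦ (9, 12, 4, 1)
    λ_12+ρ ↦ (1, 0, 14, 9)
    λ_13+ρ ↦ (1, 0, 14, 9)
    λ_14+ρ ↦ (9, 12, 4, 1)

The 14 indices split into 4 linkage classes (same alcove rep ⇔ same W_29-dot-orbit):

[[1, 9, 10, 11, 14], [2, 4, 6], [3, 7, 8, 12, 13], [5]]


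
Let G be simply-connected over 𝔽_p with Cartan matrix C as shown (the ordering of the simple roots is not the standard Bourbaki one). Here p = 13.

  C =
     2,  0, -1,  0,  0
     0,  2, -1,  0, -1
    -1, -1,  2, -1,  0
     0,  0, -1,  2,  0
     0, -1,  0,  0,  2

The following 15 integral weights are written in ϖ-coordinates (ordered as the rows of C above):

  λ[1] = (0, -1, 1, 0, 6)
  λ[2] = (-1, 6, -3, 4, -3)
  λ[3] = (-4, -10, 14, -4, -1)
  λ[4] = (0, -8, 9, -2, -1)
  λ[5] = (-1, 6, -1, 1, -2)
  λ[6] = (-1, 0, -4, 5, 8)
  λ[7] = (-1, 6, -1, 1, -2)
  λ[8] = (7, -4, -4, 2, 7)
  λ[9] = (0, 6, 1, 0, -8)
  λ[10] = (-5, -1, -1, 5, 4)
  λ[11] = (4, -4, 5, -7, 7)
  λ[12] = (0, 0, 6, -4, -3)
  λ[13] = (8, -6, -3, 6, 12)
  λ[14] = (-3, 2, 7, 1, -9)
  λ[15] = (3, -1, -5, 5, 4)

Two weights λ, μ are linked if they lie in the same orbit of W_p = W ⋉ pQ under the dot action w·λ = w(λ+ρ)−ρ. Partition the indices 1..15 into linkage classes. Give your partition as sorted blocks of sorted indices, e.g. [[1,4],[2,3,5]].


C ↔ D_5 under row/col permutation; |W(D_5)| = 1920.

Alcove-folded reps (p=13, 15 weights, presented ϖ-order):

  λ_1+ρ ↦ (1, 0, 2, 1, 7)
  λ_2+ρ ↦ (2, 3, 0, 3, 2)
  λ_3+ρ ↦ (1, 0, 2, 1, 7)
  λ_4+ρ ↦ (1, 0, 2, 1, 7)
  λ_5+ρ ↦ (0, 4, 0, 2, 1)
  λ_6+ρ ↦ (1, 0, 2, 1, 7)
  λ_7+ρ ↦ (0, 4, 0, 2, 1)
  λ_8+ρ ↦ (2, 3, 0, 3, 2)
  λ_9+ρ ↦ (1, 0, 2, 1, 7)
  λ_10+ρ ↦ (0, 4, 0, 2, 1)
  λ_11+ρ ↦ (2, 3, 0, 3, 2)
  λ_12+ρ ↦ (1, 1, 3, 3, 1)
  λ_13+ρ ↦ (0, 4, 0, 2, 1)
  λ_14+ρ ↦ (2, 1, 0, 2, 2)
  λ_15+ρ ↦ (0, 4, 0, 2, 1)

The 15 indices split into 5 linkage classes (same alcove rep ⇔ same W_13-dot-orbit):

[[1, 3, 4, 6, 9], [2, 8, 11], [5, 7, 10, 13, 15], [12], [14]]


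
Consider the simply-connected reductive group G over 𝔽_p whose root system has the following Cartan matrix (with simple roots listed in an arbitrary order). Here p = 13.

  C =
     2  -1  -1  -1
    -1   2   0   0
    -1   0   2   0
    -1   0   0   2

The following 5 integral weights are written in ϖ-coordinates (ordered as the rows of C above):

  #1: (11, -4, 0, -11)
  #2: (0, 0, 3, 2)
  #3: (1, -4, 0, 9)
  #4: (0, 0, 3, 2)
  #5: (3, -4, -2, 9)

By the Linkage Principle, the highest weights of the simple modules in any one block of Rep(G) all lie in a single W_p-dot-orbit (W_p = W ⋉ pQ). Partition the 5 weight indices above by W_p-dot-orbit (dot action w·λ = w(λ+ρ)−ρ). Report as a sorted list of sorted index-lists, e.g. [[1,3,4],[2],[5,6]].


Cartan matrix: type D_4 (|W|=192); un-permuting the 4 rows.

Alcove-folded reps (p=13, 5 weights, presented ϖ-order):

  [1] (1, 2, 0, 9);  [2] (1, 1, 4, 3);  [3] (1, 2, 0, 9);  [4] (1, 1, 4, 3);  [5] (1, 2, 0, 9)

The 5 indices split into 2 linkage classes (same alcove rep ⇔ same W_13-dot-orbit):

[[1, 3, 5], [2, 4]]


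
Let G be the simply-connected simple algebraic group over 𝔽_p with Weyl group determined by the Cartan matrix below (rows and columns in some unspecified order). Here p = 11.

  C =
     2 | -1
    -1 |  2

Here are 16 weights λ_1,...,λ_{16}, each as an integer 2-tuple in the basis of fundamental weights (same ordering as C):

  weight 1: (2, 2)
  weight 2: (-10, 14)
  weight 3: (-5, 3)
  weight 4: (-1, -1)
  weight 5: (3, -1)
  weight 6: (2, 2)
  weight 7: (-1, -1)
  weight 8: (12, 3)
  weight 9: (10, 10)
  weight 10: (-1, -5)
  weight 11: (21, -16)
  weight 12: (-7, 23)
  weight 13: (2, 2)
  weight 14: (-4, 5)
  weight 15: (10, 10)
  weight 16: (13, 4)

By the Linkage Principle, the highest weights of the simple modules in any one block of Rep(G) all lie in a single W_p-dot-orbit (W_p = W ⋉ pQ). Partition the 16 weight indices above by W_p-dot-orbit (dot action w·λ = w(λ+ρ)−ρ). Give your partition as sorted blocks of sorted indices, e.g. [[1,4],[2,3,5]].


Root system A_2: the 2×2 matrix C matches after relabeling.

Alcove-folded reps (p=11, 16 weights, presented ϖ-order):

  1: (3, 3) · 2: (5, 2) · 3: (4, 0) · 4: (0, 0) · 5: (4, 0) · 6: (3, 3) · 7: (0, 0) · 8: (5, 2) · 9: (0, 0) · 10: (4, 0) · 11: (4, 0) · 12: (5, 2) · 13: (3, 3) · 14: (3, 3) · 15: (0, 0) · 16: (3, 3)

Grouping the 16 weights by Ā_11-representative: 4 linkage classes.

[[1, 6, 13, 14, 16], [2, 8, 12], [3, 5, 10, 11], [4, 7, 9, 15]]


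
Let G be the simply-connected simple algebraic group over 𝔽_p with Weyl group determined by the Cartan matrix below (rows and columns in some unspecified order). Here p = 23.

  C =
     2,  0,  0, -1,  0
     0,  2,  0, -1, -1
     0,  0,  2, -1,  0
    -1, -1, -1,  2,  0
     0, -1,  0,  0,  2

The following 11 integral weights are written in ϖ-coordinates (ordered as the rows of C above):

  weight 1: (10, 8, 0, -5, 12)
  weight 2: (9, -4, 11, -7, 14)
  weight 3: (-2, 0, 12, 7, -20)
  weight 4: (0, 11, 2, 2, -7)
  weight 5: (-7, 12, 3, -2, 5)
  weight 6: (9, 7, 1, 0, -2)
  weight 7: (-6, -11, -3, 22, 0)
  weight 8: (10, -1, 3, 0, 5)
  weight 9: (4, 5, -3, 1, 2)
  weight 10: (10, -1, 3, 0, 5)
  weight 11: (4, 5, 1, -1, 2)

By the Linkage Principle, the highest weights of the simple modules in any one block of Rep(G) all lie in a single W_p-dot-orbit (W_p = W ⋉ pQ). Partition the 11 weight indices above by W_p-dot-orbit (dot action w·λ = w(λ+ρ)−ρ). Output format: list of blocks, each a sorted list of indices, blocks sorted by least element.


Cartan matrix: type D_5 (|W|=1920); un-permuting the 5 rows.

W_23-reps of the 11 weights in Ā_23 (same 5-coord order as C):

  1: (1, 1, 3, 3, 6)
  2: (1, 1, 3, 3, 6)
  3: (10, 1, 2, 1, 1)
  4: (1, 1, 3, 3, 6)
  5: (1, 1, 3, 3, 6)
  6: (10, 1, 2, 1, 1)
  7: (5, 6, 2, 0, 3)
  8: (11, 0, 4, 1, 6)
  9: (5, 6, 2, 0, 3)
  10: (11, 0, 4, 1, 6)
  11: (5, 6, 2, 0, 3)

Linkage partition of the 11 weights (4 classes, p=23):

[[1, 2, 4, 5], [3, 6], [7, 9, 11], [8, 10]]


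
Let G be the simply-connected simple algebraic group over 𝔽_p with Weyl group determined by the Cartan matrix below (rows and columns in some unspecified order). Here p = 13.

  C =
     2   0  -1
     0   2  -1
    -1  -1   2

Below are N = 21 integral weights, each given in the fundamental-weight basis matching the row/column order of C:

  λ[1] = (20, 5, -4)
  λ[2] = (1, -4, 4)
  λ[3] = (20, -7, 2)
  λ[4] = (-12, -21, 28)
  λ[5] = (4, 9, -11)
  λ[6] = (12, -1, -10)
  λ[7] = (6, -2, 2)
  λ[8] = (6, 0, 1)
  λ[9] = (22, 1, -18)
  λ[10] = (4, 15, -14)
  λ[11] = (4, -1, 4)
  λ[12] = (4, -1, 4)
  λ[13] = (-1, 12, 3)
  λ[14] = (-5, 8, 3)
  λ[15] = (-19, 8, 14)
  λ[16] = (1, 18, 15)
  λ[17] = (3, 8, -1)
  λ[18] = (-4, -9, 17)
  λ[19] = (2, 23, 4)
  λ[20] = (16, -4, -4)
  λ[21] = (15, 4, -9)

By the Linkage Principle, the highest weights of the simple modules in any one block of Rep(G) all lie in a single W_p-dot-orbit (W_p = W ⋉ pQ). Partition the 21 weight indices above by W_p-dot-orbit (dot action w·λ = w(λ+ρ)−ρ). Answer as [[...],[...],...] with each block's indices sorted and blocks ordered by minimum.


Root system A_3: the 3×3 matrix C matches after relabeling.

Folding the 21 weights λ_j+ρ into Ā_13 (reps in the given 3-coord order):

  λ_1 → (2, 3, 5)
  λ_2 → (2, 3, 2)
  λ_3 → (2, 3, 5)
  λ_4 → (2, 3, 2)
  λ_5 → (5, 0, 5)
  λ_6 → (4, 9, 0)
  λ_7 → (7, 1, 2)
  λ_8 → (7, 1, 2)
  λ_9 → (2, 3, 2)
  λ_10 → (5, 0, 5)
  λ_11 → (5, 0, 5)
  λ_12 → (5, 0, 5)
  λ_13 → (4, 9, 0)
  λ_14 → (4, 9, 0)
  λ_15 → (2, 3, 2)
  λ_16 → (2, 3, 2)
  λ_17 → (4, 9, 0)
  λ_18 → (2, 3, 5)
  λ_19 → (2, 3, 5)
  λ_20 → (7, 1, 2)
  λ_21 → (5, 0, 5)

These 21 weights hit 5 W_13-dot-orbits; sizes (4, 5, 5, 4, 3):

[[1, 3, 18, 19], [2, 4, 9, 15, 16], [5, 10, 11, 12, 21], [6, 13, 14, 17], [7, 8, 20]]


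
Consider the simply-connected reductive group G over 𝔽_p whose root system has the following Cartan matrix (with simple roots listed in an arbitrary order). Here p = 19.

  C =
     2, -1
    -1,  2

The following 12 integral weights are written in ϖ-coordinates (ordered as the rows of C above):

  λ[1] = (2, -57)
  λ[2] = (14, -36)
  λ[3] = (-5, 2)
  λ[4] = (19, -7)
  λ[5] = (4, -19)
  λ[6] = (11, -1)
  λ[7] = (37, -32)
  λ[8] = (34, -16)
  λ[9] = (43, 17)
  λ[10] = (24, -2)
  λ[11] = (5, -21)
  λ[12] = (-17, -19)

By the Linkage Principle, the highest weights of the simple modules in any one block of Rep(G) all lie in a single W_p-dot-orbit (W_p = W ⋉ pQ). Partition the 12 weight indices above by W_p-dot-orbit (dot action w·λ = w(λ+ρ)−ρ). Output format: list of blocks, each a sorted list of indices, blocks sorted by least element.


Cartan matrix: type A_2 (|W|=6); un-permuting the 2 rows.

λ_j+ρ reflected into Ā_19 (⟨·,θ^∨⟩≤19); 2-tuples as given:

  1: (3, 1);  2: (3, 1);  3: (3, 1);  4: (13, 5);  5: (13, 5);  6: (12, 0);  7: (12, 0);  8: (3, 1);  9: (13, 5);  10: (13, 5);  11: (13, 5);  12: (3, 1)

3 distinct reps among the 12 weights ⇒ 3 W_19-linkage classes:

[[1, 2, 3, 8, 12], [4, 5, 9, 10, 11], [6, 7]]


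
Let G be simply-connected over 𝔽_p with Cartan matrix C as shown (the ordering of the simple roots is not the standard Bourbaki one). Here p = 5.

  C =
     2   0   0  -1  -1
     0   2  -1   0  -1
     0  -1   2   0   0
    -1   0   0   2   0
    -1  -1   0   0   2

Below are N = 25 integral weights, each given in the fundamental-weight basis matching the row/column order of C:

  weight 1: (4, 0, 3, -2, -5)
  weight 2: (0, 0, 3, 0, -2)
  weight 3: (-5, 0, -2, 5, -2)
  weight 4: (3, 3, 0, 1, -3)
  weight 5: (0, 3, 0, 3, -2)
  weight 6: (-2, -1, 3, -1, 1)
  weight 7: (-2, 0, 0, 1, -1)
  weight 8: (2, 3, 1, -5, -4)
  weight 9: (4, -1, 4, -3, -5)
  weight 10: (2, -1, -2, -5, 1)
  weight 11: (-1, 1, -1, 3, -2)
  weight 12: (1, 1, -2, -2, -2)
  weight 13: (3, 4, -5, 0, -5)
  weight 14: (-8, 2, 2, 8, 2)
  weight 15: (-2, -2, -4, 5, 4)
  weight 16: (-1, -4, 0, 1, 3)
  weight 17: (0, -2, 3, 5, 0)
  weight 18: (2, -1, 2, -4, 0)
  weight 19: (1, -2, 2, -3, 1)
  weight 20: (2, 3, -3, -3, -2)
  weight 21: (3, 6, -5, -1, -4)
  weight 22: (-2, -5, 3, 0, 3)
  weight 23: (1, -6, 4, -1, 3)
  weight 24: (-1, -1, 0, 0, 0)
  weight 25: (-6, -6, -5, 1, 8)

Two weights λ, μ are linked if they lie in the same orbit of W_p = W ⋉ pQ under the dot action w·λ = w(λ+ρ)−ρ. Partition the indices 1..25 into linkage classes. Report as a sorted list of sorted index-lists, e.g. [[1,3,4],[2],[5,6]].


Cartan matrix: type A_5 (|W|=720); un-permuting the 5 rows.

Each λ_j+ρ reduced to Ā_5; 5-tuples below use C's row order:

  λ_1 → (0, 3, 0, 0, 1) · λ_2 → (0, 0, 3, 0, 1) · λ_3 → (0, 0, 3, 0, 1) · λ_4 → (0, 1, 1, 1, 1) · λ_5 → (0, 0, 3, 0, 1) · λ_6 → (0, 0, 3, 0, 1) · λ_7 → (0, 0, 1, 1, 1) · λ_8 → (2, 0, 1, 1, 1) · λ_9 → (0, 3, 0, 0, 1) · λ_10 → (1, 1, 0, 3, 0) · λ_11 → (1, 1, 0, 3, 0) · λ_12 → (0, 0, 1, 1, 1) · λ_13 → (0, 3, 0, 0, 1) · λ_14 → (0, 1, 1, 1, 1) · λ_15 → (0, 0, 3, 0, 1) · λ_16 → (0, 1, 1, 1, 1) · λ_17 → (0, 0, 1, 1, 1) · λ_18 → (0, 0, 1, 1, 1) · λ_19 → (0, 1, 1, 1, 1) · λ_20 → (0, 1, 1, 1, 1) · λ_21 → (2, 0, 1, 1, 1) · λ_22 → (0, 3, 0, 0, 1) · λ_23 → (0, 3, 0, 0, 1) · λ_24 → (0, 0, 1, 1, 1) · λ_25 → (1, 1, 0, 3, 0)

Grouping the 25 weights by Ā_5-representative: 6 linkage classes.

[[1, 9, 13, 22, 23], [2, 3, 5, 6, 15], [4, 14, 16, 19, 20], [7, 12, 17, 18, 24], [8, 21], [10, 11, 25]]


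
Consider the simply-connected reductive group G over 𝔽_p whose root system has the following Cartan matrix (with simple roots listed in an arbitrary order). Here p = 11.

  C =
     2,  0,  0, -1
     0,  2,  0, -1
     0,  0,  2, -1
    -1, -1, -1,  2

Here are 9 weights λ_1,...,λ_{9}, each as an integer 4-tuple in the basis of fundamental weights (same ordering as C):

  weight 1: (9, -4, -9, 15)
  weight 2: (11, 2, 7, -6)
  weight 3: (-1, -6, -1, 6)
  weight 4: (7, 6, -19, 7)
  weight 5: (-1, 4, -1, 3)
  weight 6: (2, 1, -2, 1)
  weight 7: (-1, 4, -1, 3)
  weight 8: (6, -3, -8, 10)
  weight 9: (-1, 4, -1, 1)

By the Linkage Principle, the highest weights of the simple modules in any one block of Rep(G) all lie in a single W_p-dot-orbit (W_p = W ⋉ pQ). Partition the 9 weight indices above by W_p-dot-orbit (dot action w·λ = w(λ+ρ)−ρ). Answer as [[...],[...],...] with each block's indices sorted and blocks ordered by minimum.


C ↔ D_4 under row/col permutation; |W(D_4)| = 192.

Folding the 9 weights λ_j+ρ into Ā_11 (reps in the given 4-coord order):

    λ_1 → (3, 2, 1, 1)
    λ_2 → (3, 2, 1, 1)
    λ_3 → (0, 5, 0, 2)
    λ_4 → (3, 2, 1, 1)
    λ_5 → (0, 5, 0, 2)
    λ_6 → (3, 2, 1, 1)
    λ_7 → (0, 5, 0, 2)
    λ_8 → (0, 5, 0, 2)
    λ_9 → (0, 5, 0, 2)

These 9 weights hit 2 W_11-dot-orbits; sizes (4, 5):

[[1, 2, 4, 6], [3, 5, 7, 8, 9]]


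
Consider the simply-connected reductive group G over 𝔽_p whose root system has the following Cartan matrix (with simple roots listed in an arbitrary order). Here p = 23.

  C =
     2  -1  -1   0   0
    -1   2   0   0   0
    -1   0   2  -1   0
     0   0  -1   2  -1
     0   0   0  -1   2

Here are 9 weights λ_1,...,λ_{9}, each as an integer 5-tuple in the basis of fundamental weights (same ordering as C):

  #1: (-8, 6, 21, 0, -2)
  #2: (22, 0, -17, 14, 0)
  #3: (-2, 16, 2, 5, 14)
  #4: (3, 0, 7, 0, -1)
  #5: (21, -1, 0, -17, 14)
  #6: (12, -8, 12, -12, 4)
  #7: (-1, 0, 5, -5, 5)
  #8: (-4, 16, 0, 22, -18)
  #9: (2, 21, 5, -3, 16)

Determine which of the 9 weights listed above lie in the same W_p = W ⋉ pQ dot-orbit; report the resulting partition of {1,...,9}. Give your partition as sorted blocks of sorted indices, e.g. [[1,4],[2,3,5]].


A_5 Cartan matrix, 5 simple roots permuted; ρ=(1,1,1,1,1).

W_23-reps of the 9 weights in Ā_23 (same 5-coord order as C):

    λ_1 → (7, 0, 15, 0, 1)
    λ_2 → (7, 0, 15, 0, 1)
    λ_3 → (0, 1, 2, 4, 2)
    λ_4 → (4, 1, 8, 1, 0)
    λ_5 → (7, 0, 15, 0, 1)
    λ_6 → (6, 4, 2, 5, 3)
    λ_7 → (0, 1, 2, 4, 2)
    λ_8 → (0, 1, 2, 4, 2)
    λ_9 → (0, 1, 2, 4, 2)

These 9 weights hit 4 W_23-dot-orbits; sizes (3, 4, 1, 1):

[[1, 2, 5], [3, 7, 8, 9], [4], [6]]


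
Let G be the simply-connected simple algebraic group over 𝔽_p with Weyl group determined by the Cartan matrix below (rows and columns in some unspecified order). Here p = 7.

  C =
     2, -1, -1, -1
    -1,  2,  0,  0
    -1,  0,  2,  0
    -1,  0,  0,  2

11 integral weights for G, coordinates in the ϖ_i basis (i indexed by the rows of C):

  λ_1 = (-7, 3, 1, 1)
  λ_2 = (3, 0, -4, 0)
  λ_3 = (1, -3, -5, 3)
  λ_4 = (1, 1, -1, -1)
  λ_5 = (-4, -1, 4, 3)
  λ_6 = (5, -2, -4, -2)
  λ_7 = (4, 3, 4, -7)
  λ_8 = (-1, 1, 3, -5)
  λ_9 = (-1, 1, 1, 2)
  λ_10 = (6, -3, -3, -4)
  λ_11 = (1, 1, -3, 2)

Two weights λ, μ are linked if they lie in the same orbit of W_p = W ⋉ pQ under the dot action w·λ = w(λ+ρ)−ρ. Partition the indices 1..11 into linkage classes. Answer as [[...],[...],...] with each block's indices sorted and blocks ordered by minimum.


Root system D_4: the 4×4 matrix C matches after relabeling.

W_7-reps of the 11 weights in Ā_7 (same 4-coord order as C):

  λ_1 → (2, 2, 0, 0);  λ_2 → (1, 1, 3, 1);  λ_3 → (2, 2, 0, 0);  λ_4 → (2, 2, 0, 0);  λ_5 → (0, 3, 2, 1);  λ_6 → (1, 1, 3, 1);  λ_7 → (0, 3, 2, 1);  λ_8 → (2, 2, 0, 0);  λ_9 → (0, 2, 2, 3);  λ_10 → (0, 2, 2, 3);  λ_11 → (0, 2, 2, 3)

Partition of {1..11} into 4 W_7-dot-orbits:

[[1, 3, 4, 8], [2, 6], [5, 7], [9, 10, 11]]


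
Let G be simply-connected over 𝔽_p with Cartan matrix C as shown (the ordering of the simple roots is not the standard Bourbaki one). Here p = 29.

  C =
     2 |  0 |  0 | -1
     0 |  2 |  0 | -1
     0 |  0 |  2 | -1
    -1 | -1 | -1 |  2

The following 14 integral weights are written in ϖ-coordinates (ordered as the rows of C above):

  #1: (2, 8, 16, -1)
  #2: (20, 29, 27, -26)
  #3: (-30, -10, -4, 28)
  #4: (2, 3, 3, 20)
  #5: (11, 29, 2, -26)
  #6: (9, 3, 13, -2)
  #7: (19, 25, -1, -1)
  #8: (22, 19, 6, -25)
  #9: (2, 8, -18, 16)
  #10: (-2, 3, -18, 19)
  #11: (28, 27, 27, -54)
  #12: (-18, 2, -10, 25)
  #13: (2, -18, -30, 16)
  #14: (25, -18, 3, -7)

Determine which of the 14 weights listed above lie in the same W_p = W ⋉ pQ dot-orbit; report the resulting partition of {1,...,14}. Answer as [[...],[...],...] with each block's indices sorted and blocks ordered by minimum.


Dynkin diagram of C (from the 6 off-diagonal −1 entries): D_4.

Ā_29 reps of the 14 weights (D_4, coords as presented):

    λ_1 → (3, 9, 17, 0)
    λ_2 → (0, 1, 1, 3)
    λ_3 → (17, 3, 9, 0)
    λ_4 → (0, 1, 1, 3)
    λ_5 → (3, 5, 12, 4)
    λ_6 → (9, 3, 13, 1)
    λ_7 → (3, 9, 17, 0)
    λ_8 → (1, 4, 17, 2)
    λ_9 → (3, 9, 17, 0)
    λ_10 → (1, 4, 17, 2)
    λ_11 → (0, 1, 1, 3)
    λ_12 → (17, 3, 9, 0)
    λ_13 → (17, 3, 9, 0)
    λ_14 → (1, 4, 17, 2)

Partition of {1..14} into 6 W_29-dot-orbits:

[[1, 7, 9], [2, 4, 11], [3, 12, 13], [5], [6], [8, 10, 14]]


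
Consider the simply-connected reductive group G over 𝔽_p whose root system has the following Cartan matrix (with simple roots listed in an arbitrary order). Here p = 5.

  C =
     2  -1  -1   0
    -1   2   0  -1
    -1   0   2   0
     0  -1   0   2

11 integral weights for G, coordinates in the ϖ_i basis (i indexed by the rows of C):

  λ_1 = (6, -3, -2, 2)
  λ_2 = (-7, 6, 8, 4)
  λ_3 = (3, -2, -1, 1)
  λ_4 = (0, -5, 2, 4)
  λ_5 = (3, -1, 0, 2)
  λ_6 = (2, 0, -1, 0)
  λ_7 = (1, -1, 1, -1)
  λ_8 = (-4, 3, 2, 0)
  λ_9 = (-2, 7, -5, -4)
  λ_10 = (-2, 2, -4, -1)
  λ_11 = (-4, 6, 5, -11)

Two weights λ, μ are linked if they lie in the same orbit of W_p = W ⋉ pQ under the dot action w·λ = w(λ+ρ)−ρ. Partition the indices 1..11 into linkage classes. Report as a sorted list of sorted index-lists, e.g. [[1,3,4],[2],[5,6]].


C ↔ A_4 under row/col permutation; |W(A_4)| = 120.

Alcove-folded reps (p=5, 11 weights, presented ϖ-order):

  λ_1+ρ ↦ (2, 0, 1, 1)
  λ_2+ρ ↦ (3, 1, 0, 1)
  λ_3+ρ ↦ (3, 1, 0, 1)
  λ_4+ρ ↦ (3, 1, 0, 1)
  λ_5+ρ ↦ (2, 0, 2, 0)
  λ_6+ρ ↦ (3, 1, 0, 1)
  λ_7+ρ ↦ (2, 0, 2, 0)
  λ_8+ρ ↦ (3, 1, 0, 1)
  λ_9+ρ ↦ (2, 0, 2, 0)
  λ_10+ρ ↦ (2, 0, 1, 1)
  λ_11+ρ ↦ (2, 0, 2, 0)

The 11 indices split into 3 linkage classes (same alcove rep ⇔ same W_5-dot-orbit):

[[1, 10], [2, 3, 4, 6, 8], [5, 7, 9, 11]]


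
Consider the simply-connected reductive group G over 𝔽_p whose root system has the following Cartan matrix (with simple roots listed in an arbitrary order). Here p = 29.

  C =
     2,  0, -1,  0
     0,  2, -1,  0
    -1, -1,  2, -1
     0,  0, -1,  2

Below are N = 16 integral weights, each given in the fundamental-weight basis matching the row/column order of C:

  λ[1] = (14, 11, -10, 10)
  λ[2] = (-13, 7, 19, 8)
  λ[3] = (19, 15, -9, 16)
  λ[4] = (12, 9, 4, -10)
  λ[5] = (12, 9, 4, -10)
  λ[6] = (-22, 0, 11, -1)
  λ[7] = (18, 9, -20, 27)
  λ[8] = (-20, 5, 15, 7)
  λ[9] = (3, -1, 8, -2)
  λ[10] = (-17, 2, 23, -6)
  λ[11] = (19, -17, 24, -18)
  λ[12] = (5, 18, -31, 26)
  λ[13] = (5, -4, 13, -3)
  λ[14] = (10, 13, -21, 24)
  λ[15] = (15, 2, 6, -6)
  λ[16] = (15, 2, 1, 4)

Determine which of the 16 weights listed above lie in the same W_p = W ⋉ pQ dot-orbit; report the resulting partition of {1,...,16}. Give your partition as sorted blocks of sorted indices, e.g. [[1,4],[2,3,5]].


Type D_4, rank 4, |W|=192; reorder rows/cols to standard.

Each λ_j+ρ reduced to Ā_29; 4-tuples below use C's row order:

  λ_1+ρ ↦ (6, 3, 9, 2) · λ_2+ρ ↦ (4, 0, 8, 1) · λ_3+ρ ↦ (4, 0, 8, 1) · λ_4+ρ ↦ (9, 6, 4, 5) · λ_5+ρ ↦ (9, 6, 4, 5) · λ_6+ρ ↦ (4, 0, 8, 1) · λ_7+ρ ↦ (0, 9, 1, 9) · λ_8+ρ ↦ (16, 3, 2, 5) · λ_9+ρ ↦ (4, 0, 8, 1) · λ_10+ρ ↦ (16, 3, 2, 5) · λ_11+ρ ↦ (4, 0, 8, 1) · λ_12+ρ ↦ (16, 3, 2, 5) · λ_13+ρ ↦ (6, 3, 9, 2) · λ_14+ρ ↦ (9, 6, 4, 5) · λ_15+ρ ↦ (16, 3, 2, 5) · λ_16+ρ ↦ (16, 3, 2, 5)

5 distinct reps among the 16 weights ⇒ 5 W_29-linkage classes:

[[1, 13], [2, 3, 6, 9, 11], [4, 5, 14], [7], [8, 10, 12, 15, 16]]


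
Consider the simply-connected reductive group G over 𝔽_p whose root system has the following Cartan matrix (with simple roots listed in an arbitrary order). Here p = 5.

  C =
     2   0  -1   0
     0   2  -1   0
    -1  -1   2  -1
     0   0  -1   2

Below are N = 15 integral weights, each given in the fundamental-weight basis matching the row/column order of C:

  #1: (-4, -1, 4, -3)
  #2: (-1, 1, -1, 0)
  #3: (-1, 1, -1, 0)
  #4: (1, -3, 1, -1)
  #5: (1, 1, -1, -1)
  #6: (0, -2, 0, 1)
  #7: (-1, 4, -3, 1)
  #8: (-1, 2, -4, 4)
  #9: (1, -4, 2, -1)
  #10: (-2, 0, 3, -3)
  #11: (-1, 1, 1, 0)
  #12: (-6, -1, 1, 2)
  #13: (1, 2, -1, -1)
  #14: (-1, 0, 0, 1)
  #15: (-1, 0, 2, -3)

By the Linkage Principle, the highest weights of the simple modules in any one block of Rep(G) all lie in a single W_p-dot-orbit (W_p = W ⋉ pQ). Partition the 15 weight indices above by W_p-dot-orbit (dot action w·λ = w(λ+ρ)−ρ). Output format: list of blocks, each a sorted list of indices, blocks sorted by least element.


Type D_4, rank 4, |W|=192; reorder rows/cols to standard.

W_5-reps of the 15 weights in Ā_5 (same 4-coord order as C):

  λ_1 → (3, 0, 0, 2)
  λ_2 → (0, 2, 0, 1)
  λ_3 → (0, 2, 0, 1)
  λ_4 → (2, 2, 0, 0)
  λ_5 → (2, 2, 0, 0)
  λ_6 → (1, 1, 0, 2)
  λ_7 → (2, 3, 0, 0)
  λ_8 → (3, 0, 0, 2)
  λ_9 → (2, 3, 0, 0)
  λ_10 → (1, 1, 0, 2)
  λ_11 → (0, 2, 0, 1)
  λ_12 → (2, 3, 0, 0)
  λ_13 → (2, 3, 0, 0)
  λ_14 → (0, 1, 1, 2)
  λ_15 → (0, 1, 1, 2)

The 15 indices split into 6 linkage classes (same alcove rep ⇔ same W_5-dot-orbit):

[[1, 8], [2, 3, 11], [4, 5], [6, 10], [7, 9, 12, 13], [14, 15]]


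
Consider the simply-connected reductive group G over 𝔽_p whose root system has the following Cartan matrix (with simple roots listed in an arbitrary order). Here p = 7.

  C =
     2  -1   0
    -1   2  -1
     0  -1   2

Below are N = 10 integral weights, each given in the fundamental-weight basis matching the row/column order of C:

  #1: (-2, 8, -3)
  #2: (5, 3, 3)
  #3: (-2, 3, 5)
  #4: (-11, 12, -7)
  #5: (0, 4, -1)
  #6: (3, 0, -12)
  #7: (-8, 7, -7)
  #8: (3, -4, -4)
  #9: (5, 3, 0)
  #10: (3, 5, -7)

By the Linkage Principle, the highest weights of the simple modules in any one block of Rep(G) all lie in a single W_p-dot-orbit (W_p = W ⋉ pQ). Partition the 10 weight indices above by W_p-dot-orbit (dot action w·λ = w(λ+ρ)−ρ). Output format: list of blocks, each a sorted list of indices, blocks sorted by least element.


Cartan matrix: type A_3 (|W|=24); un-permuting the 3 rows.

Each λ_j+ρ reduced to Ā_7; 3-tuples below use C's row order:

  λ_1+ρ ↦ (1, 5, 0);  λ_2+ρ ↦ (1, 0, 3);  λ_3+ρ ↦ (2, 1, 3);  λ_4+ρ ↦ (1, 0, 3);  λ_5+ρ ↦ (1, 5, 0);  λ_6+ρ ↦ (2, 1, 3);  λ_7+ρ ↦ (1, 5, 0);  λ_8+ρ ↦ (2, 1, 3);  λ_9+ρ ↦ (2, 1, 3);  λ_10+ρ ↦ (1, 0, 3)

The 10 indices split into 3 linkage classes (same alcove rep ⇔ same W_7-dot-orbit):

[[1, 5, 7], [2, 4, 10], [3, 6, 8, 9]]


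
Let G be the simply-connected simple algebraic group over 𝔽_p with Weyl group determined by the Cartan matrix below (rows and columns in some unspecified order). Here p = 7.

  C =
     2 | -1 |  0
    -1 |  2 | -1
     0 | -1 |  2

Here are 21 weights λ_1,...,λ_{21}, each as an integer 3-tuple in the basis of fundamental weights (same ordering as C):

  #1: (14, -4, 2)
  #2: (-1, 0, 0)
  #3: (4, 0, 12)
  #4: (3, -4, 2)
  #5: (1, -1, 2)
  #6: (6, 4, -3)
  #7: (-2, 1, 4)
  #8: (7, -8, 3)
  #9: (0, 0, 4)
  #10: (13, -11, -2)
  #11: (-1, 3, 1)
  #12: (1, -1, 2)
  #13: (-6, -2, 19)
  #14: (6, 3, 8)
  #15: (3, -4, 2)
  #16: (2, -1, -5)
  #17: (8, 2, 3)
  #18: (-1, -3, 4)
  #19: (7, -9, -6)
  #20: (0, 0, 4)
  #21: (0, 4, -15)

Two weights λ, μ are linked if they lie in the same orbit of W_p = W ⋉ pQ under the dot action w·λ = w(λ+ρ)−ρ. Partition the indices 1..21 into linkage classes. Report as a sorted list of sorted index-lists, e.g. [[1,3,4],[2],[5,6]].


Type A_3, rank 3, |W|=24; reorder rows/cols to standard.

Alcove-folded reps (p=7, 21 weights, presented ϖ-order):

  λ_1+ρ ↦ (0, 4, 2)
  λ_2+ρ ↦ (0, 1, 1)
  λ_3+ρ ↦ (1, 1, 5)
  λ_4+ρ ↦ (1, 3, 0)
  λ_5+ρ ↦ (2, 0, 3)
  λ_6+ρ ↦ (2, 0, 3)
  λ_7+ρ ↦ (1, 1, 5)
  λ_8+ρ ↦ (0, 4, 2)
  λ_9+ρ ↦ (1, 1, 5)
  λ_10+ρ ↦ (1, 3, 0)
  λ_11+ρ ↦ (0, 4, 2)
  λ_12+ρ ↦ (2, 0, 3)
  λ_13+ρ ↦ (0, 1, 1)
  λ_14+ρ ↦ (0, 4, 2)
  λ_15+ρ ↦ (1, 3, 0)
  λ_16+ρ ↦ (1, 3, 0)
  λ_17+ρ ↦ (2, 0, 3)
  λ_18+ρ ↦ (2, 0, 3)
  λ_19+ρ ↦ (0, 1, 1)
  λ_20+ρ ↦ (1, 1, 5)
  λ_21+ρ ↦ (0, 1, 1)

5 distinct reps among the 21 weights ⇒ 5 W_7-linkage classes:

[[1, 8, 11, 14], [2, 13, 19, 21], [3, 7, 9, 20], [4, 10, 15, 16], [5, 6, 12, 17, 18]]


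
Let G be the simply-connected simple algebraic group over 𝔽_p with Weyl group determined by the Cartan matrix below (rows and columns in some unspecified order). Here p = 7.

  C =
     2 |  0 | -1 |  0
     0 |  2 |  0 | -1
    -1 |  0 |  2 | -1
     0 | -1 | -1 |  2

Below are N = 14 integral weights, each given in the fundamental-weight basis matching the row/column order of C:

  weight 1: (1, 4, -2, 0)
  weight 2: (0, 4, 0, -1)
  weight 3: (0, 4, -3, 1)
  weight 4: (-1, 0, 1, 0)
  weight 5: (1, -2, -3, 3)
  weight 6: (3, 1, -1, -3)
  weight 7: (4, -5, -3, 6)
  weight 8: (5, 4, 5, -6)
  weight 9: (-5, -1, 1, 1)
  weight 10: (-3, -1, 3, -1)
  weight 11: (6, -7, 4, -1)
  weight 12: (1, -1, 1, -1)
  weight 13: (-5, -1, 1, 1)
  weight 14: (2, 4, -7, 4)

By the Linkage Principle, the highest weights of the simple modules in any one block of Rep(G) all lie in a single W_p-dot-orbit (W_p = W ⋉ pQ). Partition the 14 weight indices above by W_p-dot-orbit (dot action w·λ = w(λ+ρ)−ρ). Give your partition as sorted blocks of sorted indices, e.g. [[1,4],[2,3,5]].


Root system A_4: the 4×4 matrix C matches after relabeling.

Ā_7 reps of the 14 weights (A_4, coords as presented):

  λ_1 → (1, 5, 1, 0)
  λ_2 → (1, 5, 1, 0)
  λ_3 → (1, 5, 1, 0)
  λ_4 → (0, 1, 2, 1)
  λ_5 → (0, 1, 2, 1)
  λ_6 → (2, 0, 2, 0)
  λ_7 → (0, 1, 2, 1)
  λ_8 → (1, 5, 1, 0)
  λ_9 → (2, 0, 2, 0)
  λ_10 → (2, 0, 2, 0)
  λ_11 → (1, 5, 1, 0)
  λ_12 → (2, 0, 2, 0)
  λ_13 → (2, 0, 2, 0)
  λ_14 → (0, 1, 2, 1)

Partition of {1..14} into 3 W_7-dot-orbits:

[[1, 2, 3, 8, 11], [4, 5, 7, 14], [6, 9, 10, 12, 13]]


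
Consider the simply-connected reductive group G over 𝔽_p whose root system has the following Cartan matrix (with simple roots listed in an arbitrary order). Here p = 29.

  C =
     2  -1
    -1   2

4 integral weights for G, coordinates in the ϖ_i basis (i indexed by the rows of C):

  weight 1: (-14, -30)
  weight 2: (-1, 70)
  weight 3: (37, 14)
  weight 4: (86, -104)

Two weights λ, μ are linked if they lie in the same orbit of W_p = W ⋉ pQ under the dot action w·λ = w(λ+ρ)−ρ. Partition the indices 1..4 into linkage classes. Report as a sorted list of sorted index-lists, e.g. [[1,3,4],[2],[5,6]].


C ↔ A_2 under row/col permutation; |W(A_2)| = 6.

λ_j+ρ reflected into Ā_29 (⟨·,θ^∨⟩≤29); 2-tuples as given:

    [1] (16, 0)
    [2] (16, 0)
    [3] (5, 9)
    [4] (16, 0)

2 distinct reps among the 4 weights ⇒ 2 W_29-linkage classes:

[[1, 2, 4], [3]]


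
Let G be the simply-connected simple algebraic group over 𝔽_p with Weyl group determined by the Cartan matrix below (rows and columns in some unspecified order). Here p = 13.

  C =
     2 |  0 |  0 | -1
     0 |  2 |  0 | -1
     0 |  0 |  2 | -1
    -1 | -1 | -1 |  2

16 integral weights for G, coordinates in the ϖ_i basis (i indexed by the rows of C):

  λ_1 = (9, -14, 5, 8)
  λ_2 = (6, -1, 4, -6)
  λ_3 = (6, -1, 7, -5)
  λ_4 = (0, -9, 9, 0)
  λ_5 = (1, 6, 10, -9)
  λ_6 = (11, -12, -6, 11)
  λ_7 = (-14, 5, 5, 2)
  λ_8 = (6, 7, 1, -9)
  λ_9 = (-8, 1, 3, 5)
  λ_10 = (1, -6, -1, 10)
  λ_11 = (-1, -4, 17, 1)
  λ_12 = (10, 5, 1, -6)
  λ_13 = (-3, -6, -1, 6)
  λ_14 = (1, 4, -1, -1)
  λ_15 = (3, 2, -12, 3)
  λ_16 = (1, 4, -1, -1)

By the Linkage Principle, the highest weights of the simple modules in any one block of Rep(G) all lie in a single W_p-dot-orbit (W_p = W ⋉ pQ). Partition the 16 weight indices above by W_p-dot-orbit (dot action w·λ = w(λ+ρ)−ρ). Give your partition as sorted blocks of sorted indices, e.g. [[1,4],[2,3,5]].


D_4 Cartan matrix, 4 simple roots permuted; ρ=(1,1,1,1).

Ā_13 reps of the 16 weights (D_4, coords as presented):

  λ_1+ρ ↦ (2, 1, 6, 0);  λ_2+ρ ↦ (2, 5, 0, 0);  λ_3+ρ ↦ (3, 4, 4, 0);  λ_4+ρ ↦ (6, 1, 3, 1);  λ_5+ρ ↦ (6, 1, 3, 1);  λ_6+ρ ↦ (1, 0, 6, 1);  λ_7+ρ ↦ (3, 4, 4, 0);  λ_8+ρ ↦ (1, 0, 6, 1);  λ_9+ρ ↦ (6, 1, 3, 1);  λ_10+ρ ↦ (2, 5, 0, 0);  λ_11+ρ ↦ (2, 1, 6, 0);  λ_12+ρ ↦ (6, 1, 3, 1);  λ_13+ρ ↦ (2, 5, 0, 0);  λ_14+ρ ↦ (2, 5, 0, 0);  λ_15+ρ ↦ (3, 4, 4, 0);  λ_16+ρ ↦ (2, 5, 0, 0)

These 16 weights hit 5 W_13-dot-orbits; sizes (2, 5, 3, 4, 2):

[[1, 11], [2, 10, 13, 14, 16], [3, 7, 15], [4, 5, 9, 12], [6, 8]]


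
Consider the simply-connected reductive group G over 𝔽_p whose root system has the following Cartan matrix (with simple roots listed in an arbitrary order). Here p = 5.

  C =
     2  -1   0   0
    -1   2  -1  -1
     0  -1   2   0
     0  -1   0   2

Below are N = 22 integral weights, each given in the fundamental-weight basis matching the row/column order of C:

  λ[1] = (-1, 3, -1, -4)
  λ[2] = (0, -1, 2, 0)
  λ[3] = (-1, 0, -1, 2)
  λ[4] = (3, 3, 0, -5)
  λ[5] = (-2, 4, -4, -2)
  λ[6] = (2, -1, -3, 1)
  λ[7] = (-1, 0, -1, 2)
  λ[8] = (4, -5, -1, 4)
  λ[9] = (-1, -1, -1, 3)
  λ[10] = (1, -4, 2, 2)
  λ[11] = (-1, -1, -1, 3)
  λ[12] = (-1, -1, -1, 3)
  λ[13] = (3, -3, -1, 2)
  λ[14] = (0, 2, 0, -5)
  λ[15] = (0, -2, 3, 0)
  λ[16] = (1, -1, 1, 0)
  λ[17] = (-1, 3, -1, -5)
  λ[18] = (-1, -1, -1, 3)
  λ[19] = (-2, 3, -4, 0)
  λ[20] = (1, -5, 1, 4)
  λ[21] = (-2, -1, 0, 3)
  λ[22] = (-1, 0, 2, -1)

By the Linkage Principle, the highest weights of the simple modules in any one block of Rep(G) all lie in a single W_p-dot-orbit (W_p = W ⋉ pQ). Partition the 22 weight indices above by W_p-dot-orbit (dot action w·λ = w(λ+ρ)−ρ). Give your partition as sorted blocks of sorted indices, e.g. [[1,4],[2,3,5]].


Type D_4, rank 4, |W|=192; reorder rows/cols to standard.

W_5-reps of the 22 weights in Ā_5 (same 4-coord order as C):

  λ_1+ρ ↦ (0, 1, 0, 3) · λ_2+ρ ↦ (1, 0, 3, 1) · λ_3+ρ ↦ (0, 1, 0, 3) · λ_4+ρ ↦ (0, 1, 3, 0) · λ_5+ρ ↦ (1, 0, 3, 1) · λ_6+ρ ↦ (1, 2, 0, 0) · λ_7+ρ ↦ (0, 1, 0, 3) · λ_8+ρ ↦ (0, 1, 3, 0) · λ_9+ρ ↦ (0, 0, 0, 4) · λ_10+ρ ↦ (1, 2, 0, 0) · λ_11+ρ ↦ (0, 0, 0, 4) · λ_12+ρ ↦ (0, 0, 0, 4) · λ_13+ρ ↦ (2, 0, 2, 1) · λ_14+ρ ↦ (0, 1, 0, 3) · λ_15+ρ ↦ (0, 1, 3, 0) · λ_16+ρ ↦ (2, 0, 2, 1) · λ_17+ρ ↦ (0, 0, 0, 4) · λ_18+ρ ↦ (0, 0, 0, 4) · λ_19+ρ ↦ (1, 0, 3, 1) · λ_20+ρ ↦ (2, 0, 2, 1) · λ_21+ρ ↦ (0, 1, 0, 3) · λ_22+ρ ↦ (0, 1, 3, 0)

Partition of {1..22} into 6 W_5-dot-orbits:

[[1, 3, 7, 14, 21], [2, 5, 19], [4, 8, 15, 22], [6, 10], [9, 11, 12, 17, 18], [13, 16, 20]]
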